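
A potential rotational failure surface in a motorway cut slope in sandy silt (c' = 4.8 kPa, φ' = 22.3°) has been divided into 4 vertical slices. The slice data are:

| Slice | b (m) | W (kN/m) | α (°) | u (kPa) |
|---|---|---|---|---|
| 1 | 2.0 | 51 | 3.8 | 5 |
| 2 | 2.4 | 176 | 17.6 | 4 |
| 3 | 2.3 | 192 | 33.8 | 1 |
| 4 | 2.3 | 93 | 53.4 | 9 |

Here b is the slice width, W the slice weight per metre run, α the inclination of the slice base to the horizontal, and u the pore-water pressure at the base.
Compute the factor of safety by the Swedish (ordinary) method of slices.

FS = 0.87

Ordinary method of slices: FS = Σ[c'·Δl_i + (W_i cosα_i − u_i·Δl_i)·tanφ'] / Σ W_i sinα_i, with Δl_i = b_i / cosα_i.
Slice 1: Δl = 2.0/cos3.8° = 2.004 m; N'_1 = 51·cos3.8° − 5·2.004 = 40.9; c'Δl = 9.62; W sinα = 3.4
Slice 2: Δl = 2.4/cos17.6° = 2.518 m; N'_2 = 176·cos17.6° − 4·2.518 = 157.7; c'Δl = 12.09; W sinα = 53.2
Slice 3: Δl = 2.3/cos33.8° = 2.768 m; N'_3 = 192·cos33.8° − 1·2.768 = 156.8; c'Δl = 13.29; W sinα = 106.8
Slice 4: Δl = 2.3/cos53.4° = 3.858 m; N'_4 = 93·cos53.4° − 9·3.858 = 20.7; c'Δl = 18.52; W sinα = 74.7
Σc'Δl = 53.5 kN/m; ΣN' = 376.1 kN/m; ΣW sinα = 238.1 kN/m
Resisting = 53.5 + 376.1·tan22.3° = 53.5 + 154.2 = 207.7 kN/m
FS = 207.7 / 238.1 = 0.873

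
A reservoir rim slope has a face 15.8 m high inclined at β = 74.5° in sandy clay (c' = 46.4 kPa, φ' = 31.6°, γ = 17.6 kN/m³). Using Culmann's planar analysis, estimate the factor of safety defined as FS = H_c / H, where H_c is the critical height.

FS = 2.05

H_c = (4c'/γ) · sinβ cosφ' / [1 − cos(β − φ')]
    = (4·46.4/17.6) · sin74.5°·cos31.6° / [1 − cos42.9°]
    = 10.545 · 0.8208 / 0.2675 = 32.36 m
FS = H_c / H = 32.36 / 15.8 = 2.048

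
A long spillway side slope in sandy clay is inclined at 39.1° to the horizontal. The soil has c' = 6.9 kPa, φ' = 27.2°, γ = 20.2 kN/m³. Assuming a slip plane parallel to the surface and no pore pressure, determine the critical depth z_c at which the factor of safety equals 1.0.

Setting FS = 1.00 in FS = [c' + γz cos²β tanφ'] / [γz sinβ cosβ] and solving for z:
z = c' / [γ cosβ (FS·sinβ − cosβ·tanφ')]
  = 6.9 / [20.2·cos39.1°·(1.00·sin39.1° − cos39.1°·tan27.2°)]
  = 6.9 / [20.2·0.7760·(1.00·0.6307 − 0.7760·0.5139)]
  = 6.9 / 3.6344 = 1.899 m

z_c = 1.90 m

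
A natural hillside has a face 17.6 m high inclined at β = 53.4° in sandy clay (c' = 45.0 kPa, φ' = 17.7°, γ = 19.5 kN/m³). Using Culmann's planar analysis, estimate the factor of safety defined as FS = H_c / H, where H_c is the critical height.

H_c = (4c'/γ) · sinβ cosφ' / [1 − cos(β − φ')]
    = (4·45.0/19.5) · sin53.4°·cos17.7° / [1 − cos35.7°]
    = 9.231 · 0.7648 / 0.1879 = 37.57 m
FS = H_c / H = 37.57 / 17.6 = 2.135

FS = 2.13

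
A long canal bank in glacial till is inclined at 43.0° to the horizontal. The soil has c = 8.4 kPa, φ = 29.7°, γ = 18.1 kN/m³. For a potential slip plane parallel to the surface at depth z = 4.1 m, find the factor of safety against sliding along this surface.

For an infinite slope with a slip plane parallel to the surface (no pore pressure): FS = [c + γz cos²β tanφ] / [γz sinβ cosβ].
γz = 18.1·4.1 = 74.21 kN/m²
Numerator = 8.4 + 74.21·cos²43.0°·tan29.7° = 8.4 + 74.21·0.5349·0.5704 = 31.041 kPa
Denominator = 74.21·sin43.0°·cos43.0° = 74.21·0.6820·0.7314 = 37.015 kPa
FS = 31.041 / 37.015 = 0.839

FS = 0.84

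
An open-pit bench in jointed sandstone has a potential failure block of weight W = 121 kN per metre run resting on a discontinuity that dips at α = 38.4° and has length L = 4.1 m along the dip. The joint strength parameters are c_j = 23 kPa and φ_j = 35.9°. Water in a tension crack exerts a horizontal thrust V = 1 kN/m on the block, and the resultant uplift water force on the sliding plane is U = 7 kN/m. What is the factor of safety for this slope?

FS = 2.07

Resolving the block weight along and normal to the plane and applying the Mohr–Coulomb strength on the joint:
N' = W cosα − U − V sinα = 121·cos38.4° − 7 − 1·sin38.4° = 87.2 kN/m
Driving force T = W sinα + V cosα = 121·sin38.4° + 1·cos38.4° = 75.9 kN/m
Resisting force R = c_j·L + N'·tanφ_j = 23·4.1 + 87.2·tan35.9° = 94.3 + 63.1 = 157.4 kN/m
FS = R / T = 157.4 / 75.9 = 2.073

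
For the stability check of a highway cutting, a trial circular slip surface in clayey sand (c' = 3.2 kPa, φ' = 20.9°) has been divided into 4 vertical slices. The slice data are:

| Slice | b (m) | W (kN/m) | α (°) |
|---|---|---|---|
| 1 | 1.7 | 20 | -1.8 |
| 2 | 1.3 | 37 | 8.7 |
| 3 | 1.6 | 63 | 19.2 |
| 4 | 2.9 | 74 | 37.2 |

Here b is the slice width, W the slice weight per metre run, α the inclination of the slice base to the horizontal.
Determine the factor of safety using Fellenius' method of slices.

FS = 1.33

Ordinary method of slices: FS = Σ[c'·Δl_i + (W_i cosα_i)·tanφ'] / Σ W_i sinα_i, with Δl_i = b_i / cosα_i.
Slice 1: Δl = 1.7/cos(-1.8°) = 1.701 m; N'_1 = 20·cos(-1.8°) = 20.0; c'Δl = 5.44; W sinα = -0.6
Slice 2: Δl = 1.3/cos8.7° = 1.315 m; N'_2 = 37·cos8.7° = 36.6; c'Δl = 4.21; W sinα = 5.6
Slice 3: Δl = 1.6/cos19.2° = 1.694 m; N'_3 = 63·cos19.2° = 59.5; c'Δl = 5.42; W sinα = 20.7
Slice 4: Δl = 2.9/cos37.2° = 3.641 m; N'_4 = 74·cos37.2° = 58.9; c'Δl = 11.65; W sinα = 44.7
Σc'Δl = 26.7 kN/m; ΣN' = 175.0 kN/m; ΣW sinα = 70.4 kN/m
Resisting = 26.7 + 175.0·tan20.9° = 26.7 + 66.8 = 93.6 kN/m
FS = 93.6 / 70.4 = 1.328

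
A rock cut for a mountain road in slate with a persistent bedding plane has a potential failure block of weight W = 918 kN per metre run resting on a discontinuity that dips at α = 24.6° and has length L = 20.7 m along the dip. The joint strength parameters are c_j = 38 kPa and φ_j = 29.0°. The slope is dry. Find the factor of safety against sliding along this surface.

FS = 3.27

Resolving the block weight along and normal to the plane and applying the Mohr–Coulomb strength on the joint:
N' = W cosα = 918·cos24.6° = 834.7 kN/m
Driving force T = W sinα = 918·sin24.6° = 382.1 kN/m
Resisting force R = c_j·L + N'·tanφ_j = 38·20.7 + 834.7·tan29.0° = 786.6 + 462.7 = 1249.3 kN/m
FS = R / T = 1249.3 / 382.1 = 3.269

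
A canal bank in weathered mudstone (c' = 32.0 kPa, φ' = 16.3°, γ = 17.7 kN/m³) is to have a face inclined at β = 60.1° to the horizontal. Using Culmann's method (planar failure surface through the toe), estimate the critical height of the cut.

Culmann's analysis gives the critical failure plane at α_cr = (β + φ')/2 = (60.1 + 16.3)/2 = 38.2°, and the critical height
H_c = (4c'/γ) · sinβ cosφ' / [1 − cos(β − φ')]
    = (4·32.0/17.7) · sin60.1°·cos16.3° / [1 − cos(43.8°)]
    = 7.232 · 0.8669·0.9598 / [1 − 0.7218]
    = 7.232 · 0.8321 / 0.2782
    = 21.63 m

H_c = 21.63 m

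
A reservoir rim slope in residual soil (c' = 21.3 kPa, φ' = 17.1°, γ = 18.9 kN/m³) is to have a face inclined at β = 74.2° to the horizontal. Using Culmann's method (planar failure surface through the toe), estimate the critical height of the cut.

H_c = 9.08 m

Culmann's analysis gives the critical failure plane at α_cr = (β + φ')/2 = (74.2 + 17.1)/2 = 45.7°, and the critical height
H_c = (4c'/γ) · sinβ cosφ' / [1 − cos(β − φ')]
    = (4·21.3/18.9) · sin74.2°·cos17.1° / [1 − cos(57.1°)]
    = 4.508 · 0.9622·0.9558 / [1 − 0.5432]
    = 4.508 · 0.9197 / 0.4568
    = 9.08 m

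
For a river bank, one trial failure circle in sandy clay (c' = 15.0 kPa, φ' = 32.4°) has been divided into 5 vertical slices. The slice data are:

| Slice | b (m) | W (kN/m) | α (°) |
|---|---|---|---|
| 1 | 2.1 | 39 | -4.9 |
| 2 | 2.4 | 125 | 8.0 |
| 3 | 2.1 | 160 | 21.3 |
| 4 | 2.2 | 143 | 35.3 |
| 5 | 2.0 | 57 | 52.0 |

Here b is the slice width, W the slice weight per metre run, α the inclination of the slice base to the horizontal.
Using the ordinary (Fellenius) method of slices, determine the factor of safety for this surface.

FS = 2.43

Ordinary method of slices: FS = Σ[c'·Δl_i + (W_i cosα_i)·tanφ'] / Σ W_i sinα_i, with Δl_i = b_i / cosα_i.
Slice 1: Δl = 2.1/cos(-4.9°) = 2.108 m; N'_1 = 39·cos(-4.9°) = 38.9; c'Δl = 31.62; W sinα = -3.3
Slice 2: Δl = 2.4/cos8.0° = 2.424 m; N'_2 = 125·cos8.0° = 123.8; c'Δl = 36.35; W sinα = 17.4
Slice 3: Δl = 2.1/cos21.3° = 2.254 m; N'_3 = 160·cos21.3° = 149.1; c'Δl = 33.81; W sinα = 58.1
Slice 4: Δl = 2.2/cos35.3° = 2.696 m; N'_4 = 143·cos35.3° = 116.7; c'Δl = 40.43; W sinα = 82.6
Slice 5: Δl = 2.0/cos52.0° = 3.249 m; N'_5 = 57·cos52.0° = 35.1; c'Δl = 48.73; W sinα = 44.9
Σc'Δl = 190.9 kN/m; ΣN' = 463.5 kN/m; ΣW sinα = 199.7 kN/m
Resisting = 190.9 + 463.5·tan32.4° = 190.9 + 294.2 = 485.1 kN/m
FS = 485.1 / 199.7 = 2.429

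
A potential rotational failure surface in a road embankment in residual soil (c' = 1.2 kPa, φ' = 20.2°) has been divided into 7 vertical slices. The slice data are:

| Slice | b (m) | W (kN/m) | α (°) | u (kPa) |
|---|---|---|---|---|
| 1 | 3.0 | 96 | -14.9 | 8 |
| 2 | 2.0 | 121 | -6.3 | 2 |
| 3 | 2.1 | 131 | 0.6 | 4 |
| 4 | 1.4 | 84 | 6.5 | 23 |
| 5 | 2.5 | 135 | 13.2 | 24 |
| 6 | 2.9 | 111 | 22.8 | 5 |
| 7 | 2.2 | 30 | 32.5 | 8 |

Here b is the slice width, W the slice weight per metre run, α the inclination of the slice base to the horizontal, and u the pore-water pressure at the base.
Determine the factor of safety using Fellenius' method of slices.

FS = 3.36

Ordinary method of slices: FS = Σ[c'·Δl_i + (W_i cosα_i − u_i·Δl_i)·tanφ'] / Σ W_i sinα_i, with Δl_i = b_i / cosα_i.
Slice 1: Δl = 3.0/cos(-14.9°) = 3.104 m; N'_1 = 96·cos(-14.9°) − 8·3.104 = 67.9; c'Δl = 3.73; W sinα = -24.7
Slice 2: Δl = 2.0/cos(-6.3°) = 2.012 m; N'_2 = 121·cos(-6.3°) − 2·2.012 = 116.2; c'Δl = 2.41; W sinα = -13.3
Slice 3: Δl = 2.1/cos0.6° = 2.100 m; N'_3 = 131·cos0.6° − 4·2.100 = 122.6; c'Δl = 2.52; W sinα = 1.4
Slice 4: Δl = 1.4/cos6.5° = 1.409 m; N'_4 = 84·cos6.5° − 23·1.409 = 51.1; c'Δl = 1.69; W sinα = 9.5
Slice 5: Δl = 2.5/cos13.2° = 2.568 m; N'_5 = 135·cos13.2° − 24·2.568 = 69.8; c'Δl = 3.08; W sinα = 30.8
Slice 6: Δl = 2.9/cos22.8° = 3.146 m; N'_6 = 111·cos22.8° − 5·3.146 = 86.6; c'Δl = 3.77; W sinα = 43.0
Slice 7: Δl = 2.2/cos32.5° = 2.609 m; N'_7 = 30·cos32.5° − 8·2.609 = 4.4; c'Δl = 3.13; W sinα = 16.1
Σc'Δl = 20.3 kN/m; ΣN' = 518.7 kN/m; ΣW sinα = 62.9 kN/m
Resisting = 20.3 + 518.7·tan20.2° = 20.3 + 190.8 = 211.2 kN/m
FS = 211.2 / 62.9 = 3.358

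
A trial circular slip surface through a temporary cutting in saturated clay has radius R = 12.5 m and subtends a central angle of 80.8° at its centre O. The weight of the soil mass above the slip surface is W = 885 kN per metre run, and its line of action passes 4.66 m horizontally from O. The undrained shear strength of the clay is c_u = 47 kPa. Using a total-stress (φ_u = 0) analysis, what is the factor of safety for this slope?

FS = 2.51

Taking moments about the centre O, the resisting moment is provided by the undrained shear strength acting along the arc:
Arc length L_a = R·θ = 12.5·(80.8°·π/180) = 12.5·1.4102 = 17.63 m
M_R = c_u·L_a·R = 47·17.63·12.5 = 10356.3 kN·m/m
M_D = W·d = 885·4.66 = 4124.1 kN·m/m
FS = M_R / M_D = 10356.3 / 4124.1 = 2.511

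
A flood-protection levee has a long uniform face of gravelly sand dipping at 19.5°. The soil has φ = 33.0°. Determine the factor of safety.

For a dry cohesionless infinite slope the factor of safety is FS = tanφ / tanβ.
FS = tan33.0° / tan19.5° = 0.6494 / 0.3541 = 1.834

FS = 1.83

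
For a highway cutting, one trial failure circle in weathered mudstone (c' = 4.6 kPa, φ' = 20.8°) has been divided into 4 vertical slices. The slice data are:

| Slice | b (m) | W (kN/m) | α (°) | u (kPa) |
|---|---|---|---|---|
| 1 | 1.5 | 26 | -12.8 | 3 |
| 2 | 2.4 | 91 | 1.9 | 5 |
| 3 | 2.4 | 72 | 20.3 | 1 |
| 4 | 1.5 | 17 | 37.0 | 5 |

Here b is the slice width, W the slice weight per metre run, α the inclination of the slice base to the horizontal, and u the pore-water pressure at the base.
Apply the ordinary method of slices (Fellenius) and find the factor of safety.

Ordinary method of slices: FS = Σ[c'·Δl_i + (W_i cosα_i − u_i·Δl_i)·tanφ'] / Σ W_i sinα_i, with Δl_i = b_i / cosα_i.
Slice 1: Δl = 1.5/cos(-12.8°) = 1.538 m; N'_1 = 26·cos(-12.8°) − 3·1.538 = 20.7; c'Δl = 7.08; W sinα = -5.8
Slice 2: Δl = 2.4/cos1.9° = 2.401 m; N'_2 = 91·cos1.9° − 5·2.401 = 78.9; c'Δl = 11.05; W sinα = 3.0
Slice 3: Δl = 2.4/cos20.3° = 2.559 m; N'_3 = 72·cos20.3° − 1·2.559 = 65.0; c'Δl = 11.77; W sinα = 25.0
Slice 4: Δl = 1.5/cos37.0° = 1.878 m; N'_4 = 17·cos37.0° − 5·1.878 = 4.2; c'Δl = 8.64; W sinα = 10.2
Σc'Δl = 38.5 kN/m; ΣN' = 168.8 kN/m; ΣW sinα = 32.5 kN/m
Resisting = 38.5 + 168.8·tan20.8° = 38.5 + 64.1 = 102.7 kN/m
FS = 102.7 / 32.5 = 3.162

FS = 3.16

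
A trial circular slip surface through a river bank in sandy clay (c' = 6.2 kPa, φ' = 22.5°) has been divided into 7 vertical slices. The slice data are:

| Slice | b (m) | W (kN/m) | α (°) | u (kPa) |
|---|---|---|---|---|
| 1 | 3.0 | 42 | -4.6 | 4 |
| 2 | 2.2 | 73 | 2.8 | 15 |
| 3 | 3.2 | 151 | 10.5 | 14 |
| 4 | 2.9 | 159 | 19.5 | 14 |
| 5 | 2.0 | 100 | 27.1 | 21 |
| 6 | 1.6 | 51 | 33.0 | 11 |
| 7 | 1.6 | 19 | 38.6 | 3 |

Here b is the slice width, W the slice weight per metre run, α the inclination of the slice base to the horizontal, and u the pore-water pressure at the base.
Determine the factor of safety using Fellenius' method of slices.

Ordinary method of slices: FS = Σ[c'·Δl_i + (W_i cosα_i − u_i·Δl_i)·tanφ'] / Σ W_i sinα_i, with Δl_i = b_i / cosα_i.
Slice 1: Δl = 3.0/cos(-4.6°) = 3.010 m; N'_1 = 42·cos(-4.6°) − 4·3.010 = 29.8; c'Δl = 18.66; W sinα = -3.4
Slice 2: Δl = 2.2/cos2.8° = 2.203 m; N'_2 = 73·cos2.8° − 15·2.203 = 39.9; c'Δl = 13.66; W sinα = 3.6
Slice 3: Δl = 3.2/cos10.5° = 3.254 m; N'_3 = 151·cos10.5° − 14·3.254 = 102.9; c'Δl = 20.18; W sinα = 27.5
Slice 4: Δl = 2.9/cos19.5° = 3.076 m; N'_4 = 159·cos19.5° − 14·3.076 = 106.8; c'Δl = 19.07; W sinα = 53.1
Slice 5: Δl = 2.0/cos27.1° = 2.247 m; N'_5 = 100·cos27.1° − 21·2.247 = 41.8; c'Δl = 13.93; W sinα = 45.6
Slice 6: Δl = 1.6/cos33.0° = 1.908 m; N'_6 = 51·cos33.0° − 11·1.908 = 21.8; c'Δl = 11.83; W sinα = 27.8
Slice 7: Δl = 1.6/cos38.6° = 2.047 m; N'_7 = 19·cos38.6° − 3·2.047 = 8.7; c'Δl = 12.69; W sinα = 11.9
Σc'Δl = 110.0 kN/m; ΣN' = 351.8 kN/m; ΣW sinα = 166.0 kN/m
Resisting = 110.0 + 351.8·tan22.5° = 110.0 + 145.7 = 255.7 kN/m
FS = 255.7 / 166.0 = 1.541

FS = 1.54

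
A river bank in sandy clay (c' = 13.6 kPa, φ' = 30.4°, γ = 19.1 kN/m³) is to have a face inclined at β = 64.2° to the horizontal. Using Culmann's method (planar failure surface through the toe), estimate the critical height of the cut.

H_c = 13.09 m

Culmann's analysis gives the critical failure plane at α_cr = (β + φ')/2 = (64.2 + 30.4)/2 = 47.3°, and the critical height
H_c = (4c'/γ) · sinβ cosφ' / [1 − cos(β − φ')]
    = (4·13.6/19.1) · sin64.2°·cos30.4° / [1 − cos(33.8°)]
    = 2.848 · 0.9003·0.8625 / [1 − 0.8310]
    = 2.848 · 0.7765 / 0.1690
    = 13.09 m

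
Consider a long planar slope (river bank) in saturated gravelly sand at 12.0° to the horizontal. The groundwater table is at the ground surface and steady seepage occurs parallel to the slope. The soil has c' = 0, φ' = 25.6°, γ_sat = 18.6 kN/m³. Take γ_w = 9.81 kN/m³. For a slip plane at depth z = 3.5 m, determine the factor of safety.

FS = 1.07

With seepage parallel to the slope and the water table at the surface, the effective normal stress on the slip plane uses the buoyant unit weight γ' = γ_sat − γ_w while the driving shear stress uses γ_sat:
FS = [c' + γ' z cos²β tanφ'] / [γ_sat z sinβ cosβ]
(For c' = 0 this reduces to FS = (γ'/γ_sat)·tanφ'/tanβ.)
γ' = 18.6 − 9.81 = 8.79 kN/m³
Numerator = 0.0 + 8.79·3.5·cos²12.0°·tan25.6° = 0.0 + 8.79·3.5·0.9568·0.4791 = 14.103 kPa
Denominator = 18.6·3.5·sin12.0°·cos12.0° = 18.6·3.5·0.2079·0.9781 = 13.239 kPa
FS = 14.103 / 13.239 = 1.065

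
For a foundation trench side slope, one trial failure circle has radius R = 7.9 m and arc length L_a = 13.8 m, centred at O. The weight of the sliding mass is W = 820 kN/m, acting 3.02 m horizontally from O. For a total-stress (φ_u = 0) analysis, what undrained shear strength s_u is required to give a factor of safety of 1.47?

FS = s_u·L_a·R / (W·d), so s_u = FS·W·d / (L_a·R).
s_u = 1.47·820·3.02 / (13.80·7.9) = 3640.3 / 109.02 = 33.39 kPa

s_u = 33.4 kPa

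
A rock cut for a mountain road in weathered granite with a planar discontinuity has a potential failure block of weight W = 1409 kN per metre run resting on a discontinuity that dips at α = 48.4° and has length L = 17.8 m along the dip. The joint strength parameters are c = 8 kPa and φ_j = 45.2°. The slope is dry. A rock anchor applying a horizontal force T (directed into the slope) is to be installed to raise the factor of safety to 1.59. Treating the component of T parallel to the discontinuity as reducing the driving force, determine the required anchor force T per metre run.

T = 327 kN/m

Resolving forces along and normal to the sliding plane, with the horizontal anchor force T adding T·sinα to the effective normal force and T·cosα acting up the plane against the driving force:
FS = [cL + (W cosα + T sinα) tanφ_j] / [W sinα − T cosα]
Without the anchor: N' = 935.5 kN/m, driving T_d = 1053.6 kN/m, resisting R = 8·17.8 + 935.5·tan45.2° = 1084.4 kN/m, FS = 1.03.
Setting FS = 1.59 and solving for T:
1.59·(1053.6 − T cos48.4°) = 1084.4 + T sin48.4°·tan45.2°
T·(sin48.4°·tan45.2° + 1.59·cos48.4°) = 1.59·1053.6 − 1084.4
T·(0.7478·1.0070 + 1.59·0.6639) = 1675.3 − 1084.4 = 590.9
T·1.8087 = 590.9
T = 326.7 kN/m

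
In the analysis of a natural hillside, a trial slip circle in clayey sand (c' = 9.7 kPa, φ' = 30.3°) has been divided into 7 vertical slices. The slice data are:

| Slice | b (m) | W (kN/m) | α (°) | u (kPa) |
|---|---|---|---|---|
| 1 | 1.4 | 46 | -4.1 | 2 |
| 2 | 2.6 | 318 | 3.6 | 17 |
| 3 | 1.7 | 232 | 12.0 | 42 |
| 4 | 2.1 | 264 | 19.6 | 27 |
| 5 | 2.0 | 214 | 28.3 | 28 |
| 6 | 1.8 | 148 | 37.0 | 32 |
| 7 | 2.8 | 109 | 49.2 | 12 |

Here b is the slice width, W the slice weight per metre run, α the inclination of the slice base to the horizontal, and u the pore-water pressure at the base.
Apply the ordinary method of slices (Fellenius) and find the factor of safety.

FS = 1.55

Ordinary method of slices: FS = Σ[c'·Δl_i + (W_i cosα_i − u_i·Δl_i)·tanφ'] / Σ W_i sinα_i, with Δl_i = b_i / cosα_i.
Slice 1: Δl = 1.4/cos(-4.1°) = 1.404 m; N'_1 = 46·cos(-4.1°) − 2·1.404 = 43.1; c'Δl = 13.61; W sinα = -3.3
Slice 2: Δl = 2.6/cos3.6° = 2.605 m; N'_2 = 318·cos3.6° − 17·2.605 = 273.1; c'Δl = 25.27; W sinα = 20.0
Slice 3: Δl = 1.7/cos12.0° = 1.738 m; N'_3 = 232·cos12.0° − 42·1.738 = 153.9; c'Δl = 16.86; W sinα = 48.2
Slice 4: Δl = 2.1/cos19.6° = 2.229 m; N'_4 = 264·cos19.6° − 27·2.229 = 188.5; c'Δl = 21.62; W sinα = 88.6
Slice 5: Δl = 2.0/cos28.3° = 2.271 m; N'_5 = 214·cos28.3° − 28·2.271 = 124.8; c'Δl = 22.03; W sinα = 101.5
Slice 6: Δl = 1.8/cos37.0° = 2.254 m; N'_6 = 148·cos37.0° − 32·2.254 = 46.1; c'Δl = 21.86; W sinα = 89.1
Slice 7: Δl = 2.8/cos49.2° = 4.285 m; N'_7 = 109·cos49.2° − 12·4.285 = 19.8; c'Δl = 41.57; W sinα = 82.5
Σc'Δl = 162.8 kN/m; ΣN' = 849.3 kN/m; ΣW sinα = 426.5 kN/m
Resisting = 162.8 + 849.3·tan30.3° = 162.8 + 496.3 = 659.1 kN/m
FS = 659.1 / 426.5 = 1.545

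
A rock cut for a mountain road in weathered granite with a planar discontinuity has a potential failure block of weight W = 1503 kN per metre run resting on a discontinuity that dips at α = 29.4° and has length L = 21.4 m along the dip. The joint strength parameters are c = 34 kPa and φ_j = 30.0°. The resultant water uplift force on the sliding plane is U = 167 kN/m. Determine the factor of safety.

Resolving the block weight along and normal to the plane and applying the Mohr–Coulomb strength on the joint:
N' = W cosα − U = 1503·cos29.4° − 167 = 1142.4 kN/m
Driving force T = W sinα = 1503·sin29.4° = 737.8 kN/m
Resisting force R = c·L + N'·tanφ_j = 34·21.4 + 1142.4·tan30.0° = 727.6 + 659.6 = 1387.2 kN/m
FS = R / T = 1387.2 / 737.8 = 1.880

FS = 1.88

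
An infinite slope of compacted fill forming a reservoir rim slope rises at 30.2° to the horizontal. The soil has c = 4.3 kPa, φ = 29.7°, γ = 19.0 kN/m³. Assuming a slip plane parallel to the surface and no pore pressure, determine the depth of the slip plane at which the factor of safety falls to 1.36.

Setting FS = 1.36 in FS = [c + γz cos²β tanφ] / [γz sinβ cosβ] and solving for z:
z = c / [γ cosβ (FS·sinβ − cosβ·tanφ)]
  = 4.3 / [19.0·cos30.2°·(1.36·sin30.2° − cos30.2°·tan29.7°)]
  = 4.3 / [19.0·0.8643·(1.36·0.5030 − 0.8643·0.5704)]
  = 4.3 / 3.1386 = 1.370 m

z = 1.37 m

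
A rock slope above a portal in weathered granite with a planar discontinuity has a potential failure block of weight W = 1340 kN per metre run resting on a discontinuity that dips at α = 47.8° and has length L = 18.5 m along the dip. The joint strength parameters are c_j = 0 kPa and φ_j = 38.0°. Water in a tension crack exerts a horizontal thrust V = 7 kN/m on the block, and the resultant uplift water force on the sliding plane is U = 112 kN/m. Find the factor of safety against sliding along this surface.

Resolving the block weight along and normal to the plane and applying the Mohr–Coulomb strength on the joint:
N' = W cosα − U − V sinα = 1340·cos47.8° − 112 − 7·sin47.8° = 782.9 kN/m
Driving force T = W sinα + V cosα = 1340·sin47.8° + 7·cos47.8° = 997.4 kN/m
Resisting force R = c_j·L + N'·tanφ_j = 0·18.5 + 782.9·tan38.0° = 0.0 + 611.7 = 611.7 kN/m
FS = R / T = 611.7 / 997.4 = 0.613

FS = 0.61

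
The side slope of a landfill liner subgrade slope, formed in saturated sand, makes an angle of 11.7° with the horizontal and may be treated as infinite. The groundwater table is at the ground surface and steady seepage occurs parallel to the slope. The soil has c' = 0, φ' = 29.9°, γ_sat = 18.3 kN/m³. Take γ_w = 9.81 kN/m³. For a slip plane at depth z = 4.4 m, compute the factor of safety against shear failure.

FS = 1.29

With seepage parallel to the slope and the water table at the surface, the effective normal stress on the slip plane uses the buoyant unit weight γ' = γ_sat − γ_w while the driving shear stress uses γ_sat:
FS = [c' + γ' z cos²β tanφ'] / [γ_sat z sinβ cosβ]
(For c' = 0 this reduces to FS = (γ'/γ_sat)·tanφ'/tanβ.)
γ' = 18.3 − 9.81 = 8.49 kN/m³
Numerator = 0.0 + 8.49·4.4·cos²11.7°·tan29.9° = 0.0 + 8.49·4.4·0.9589·0.5750 = 20.597 kPa
Denominator = 18.3·4.4·sin11.7°·cos11.7° = 18.3·4.4·0.2028·0.9792 = 15.989 kPa
FS = 20.597 / 15.989 = 1.288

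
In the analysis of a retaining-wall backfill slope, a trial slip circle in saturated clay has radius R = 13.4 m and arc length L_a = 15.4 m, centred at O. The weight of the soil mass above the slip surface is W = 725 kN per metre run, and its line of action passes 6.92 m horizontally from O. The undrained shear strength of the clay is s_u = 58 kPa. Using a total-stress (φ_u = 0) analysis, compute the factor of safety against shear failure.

FS = 2.39

Taking moments about the centre O, the resisting moment is provided by the undrained shear strength acting along the arc:
M_R = s_u·L_a·R = 58·15.40·13.4 = 11968.9 kN·m/m
M_D = W·d = 725·6.92 = 5017.0 kN·m/m
FS = M_R / M_D = 11968.9 / 5017.0 = 2.386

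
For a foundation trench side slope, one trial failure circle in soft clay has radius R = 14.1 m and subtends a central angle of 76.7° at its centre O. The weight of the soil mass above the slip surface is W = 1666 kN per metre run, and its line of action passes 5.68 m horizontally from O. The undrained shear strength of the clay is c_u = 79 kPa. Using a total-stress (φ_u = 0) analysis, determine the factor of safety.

Taking moments about the centre O, the resisting moment is provided by the undrained shear strength acting along the arc:
Arc length L_a = R·θ = 14.1·(76.7°·π/180) = 14.1·1.3387 = 18.88 m
M_R = c_u·L_a·R = 79·18.88·14.1 = 21025.1 kN·m/m
M_D = W·d = 1666·5.68 = 9462.9 kN·m/m
FS = M_R / M_D = 21025.1 / 9462.9 = 2.222

FS = 2.22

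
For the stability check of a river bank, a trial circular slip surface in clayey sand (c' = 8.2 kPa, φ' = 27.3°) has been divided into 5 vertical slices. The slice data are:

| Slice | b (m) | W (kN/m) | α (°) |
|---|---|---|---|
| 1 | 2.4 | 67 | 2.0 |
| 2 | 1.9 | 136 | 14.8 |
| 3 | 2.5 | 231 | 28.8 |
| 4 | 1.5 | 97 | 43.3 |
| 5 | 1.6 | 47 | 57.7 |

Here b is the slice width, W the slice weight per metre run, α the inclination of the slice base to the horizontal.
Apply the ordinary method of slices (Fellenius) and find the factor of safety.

Ordinary method of slices: FS = Σ[c'·Δl_i + (W_i cosα_i)·tanφ'] / Σ W_i sinα_i, with Δl_i = b_i / cosα_i.
Slice 1: Δl = 2.4/cos2.0° = 2.401 m; N'_1 = 67·cos2.0° = 67.0; c'Δl = 19.69; W sinα = 2.3
Slice 2: Δl = 1.9/cos14.8° = 1.965 m; N'_2 = 136·cos14.8° = 131.5; c'Δl = 16.11; W sinα = 34.7
Slice 3: Δl = 2.5/cos28.8° = 2.853 m; N'_3 = 231·cos28.8° = 202.4; c'Δl = 23.39; W sinα = 111.3
Slice 4: Δl = 1.5/cos43.3° = 2.061 m; N'_4 = 97·cos43.3° = 70.6; c'Δl = 16.90; W sinα = 66.5
Slice 5: Δl = 1.6/cos57.7° = 2.994 m; N'_5 = 47·cos57.7° = 25.1; c'Δl = 24.55; W sinα = 39.7
Σc'Δl = 100.7 kN/m; ΣN' = 496.6 kN/m; ΣW sinα = 254.6 kN/m
Resisting = 100.7 + 496.6·tan27.3° = 100.7 + 256.3 = 357.0 kN/m
FS = 357.0 / 254.6 = 1.402

FS = 1.40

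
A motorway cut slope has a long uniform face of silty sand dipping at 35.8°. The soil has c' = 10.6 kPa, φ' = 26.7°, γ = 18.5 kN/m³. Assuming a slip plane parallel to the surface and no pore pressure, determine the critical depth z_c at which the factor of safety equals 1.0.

z_c = 3.99 m

Setting FS = 1.00 in FS = [c' + γz cos²β tanφ'] / [γz sinβ cosβ] and solving for z:
z = c' / [γ cosβ (FS·sinβ − cosβ·tanφ')]
  = 10.6 / [18.5·cos35.8°·(1.00·sin35.8° − cos35.8°·tan26.7°)]
  = 10.6 / [18.5·0.8111·(1.00·0.5850 − 0.8111·0.5029)]
  = 10.6 / 2.6564 = 3.990 m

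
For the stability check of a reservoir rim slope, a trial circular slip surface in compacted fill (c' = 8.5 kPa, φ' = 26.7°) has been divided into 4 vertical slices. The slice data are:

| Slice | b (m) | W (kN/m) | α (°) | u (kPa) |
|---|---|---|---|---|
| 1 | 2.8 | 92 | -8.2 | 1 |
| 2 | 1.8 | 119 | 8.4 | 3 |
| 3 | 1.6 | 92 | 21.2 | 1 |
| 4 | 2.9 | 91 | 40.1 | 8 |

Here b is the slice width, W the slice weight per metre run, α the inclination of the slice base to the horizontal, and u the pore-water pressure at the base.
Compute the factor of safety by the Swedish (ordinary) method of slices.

Ordinary method of slices: FS = Σ[c'·Δl_i + (W_i cosα_i − u_i·Δl_i)·tanφ'] / Σ W_i sinα_i, with Δl_i = b_i / cosα_i.
Slice 1: Δl = 2.8/cos(-8.2°) = 2.829 m; N'_1 = 92·cos(-8.2°) − 1·2.829 = 88.2; c'Δl = 24.05; W sinα = -13.1
Slice 2: Δl = 1.8/cos8.4° = 1.820 m; N'_2 = 119·cos8.4° − 3·1.820 = 112.3; c'Δl = 15.47; W sinα = 17.4
Slice 3: Δl = 1.6/cos21.2° = 1.716 m; N'_3 = 92·cos21.2° − 1·1.716 = 84.1; c'Δl = 14.59; W sinα = 33.3
Slice 4: Δl = 2.9/cos40.1° = 3.791 m; N'_4 = 91·cos40.1° − 8·3.791 = 39.3; c'Δl = 32.23; W sinα = 58.6
Σc'Δl = 86.3 kN/m; ΣN' = 323.8 kN/m; ΣW sinα = 96.1 kN/m
Resisting = 86.3 + 323.8·tan26.7° = 86.3 + 162.9 = 249.2 kN/m
FS = 249.2 / 96.1 = 2.592

FS = 2.59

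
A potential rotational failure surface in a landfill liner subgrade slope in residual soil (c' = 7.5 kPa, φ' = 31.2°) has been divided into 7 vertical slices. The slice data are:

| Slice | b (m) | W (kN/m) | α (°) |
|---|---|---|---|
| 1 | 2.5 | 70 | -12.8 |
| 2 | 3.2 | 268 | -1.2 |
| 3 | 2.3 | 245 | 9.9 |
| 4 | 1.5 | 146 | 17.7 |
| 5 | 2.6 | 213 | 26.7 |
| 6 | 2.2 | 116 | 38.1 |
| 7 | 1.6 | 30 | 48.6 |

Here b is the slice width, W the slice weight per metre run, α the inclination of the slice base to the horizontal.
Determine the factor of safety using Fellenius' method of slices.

FS = 2.94

Ordinary method of slices: FS = Σ[c'·Δl_i + (W_i cosα_i)·tanφ'] / Σ W_i sinα_i, with Δl_i = b_i / cosα_i.
Slice 1: Δl = 2.5/cos(-12.8°) = 2.564 m; N'_1 = 70·cos(-12.8°) = 68.3; c'Δl = 19.23; W sinα = -15.5
Slice 2: Δl = 3.2/cos(-1.2°) = 3.201 m; N'_2 = 268·cos(-1.2°) = 267.9; c'Δl = 24.01; W sinα = -5.6
Slice 3: Δl = 2.3/cos9.9° = 2.335 m; N'_3 = 245·cos9.9° = 241.4; c'Δl = 17.51; W sinα = 42.1
Slice 4: Δl = 1.5/cos17.7° = 1.575 m; N'_4 = 146·cos17.7° = 139.1; c'Δl = 11.81; W sinα = 44.4
Slice 5: Δl = 2.6/cos26.7° = 2.910 m; N'_5 = 213·cos26.7° = 190.3; c'Δl = 21.83; W sinα = 95.7
Slice 6: Δl = 2.2/cos38.1° = 2.796 m; N'_6 = 116·cos38.1° = 91.3; c'Δl = 20.97; W sinα = 71.6
Slice 7: Δl = 1.6/cos48.6° = 2.419 m; N'_7 = 30·cos48.6° = 19.8; c'Δl = 18.15; W sinα = 22.5
Σc'Δl = 133.5 kN/m; ΣN' = 1018.1 kN/m; ΣW sinα = 255.2 kN/m
Resisting = 133.5 + 1018.1·tan31.2° = 133.5 + 616.6 = 750.0 kN/m
FS = 750.0 / 255.2 = 2.939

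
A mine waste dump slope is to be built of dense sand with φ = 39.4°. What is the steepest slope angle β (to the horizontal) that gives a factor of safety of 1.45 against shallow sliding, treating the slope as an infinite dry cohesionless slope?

β = 29.5°

For an infinite dry cohesionless slope FS = tanφ/tanβ, so tanβ = tanφ / FS.
tanβ = tan39.4° / 1.45 = 0.8214 / 1.45 = 0.5665
β = arctan(0.5665) = 29.53°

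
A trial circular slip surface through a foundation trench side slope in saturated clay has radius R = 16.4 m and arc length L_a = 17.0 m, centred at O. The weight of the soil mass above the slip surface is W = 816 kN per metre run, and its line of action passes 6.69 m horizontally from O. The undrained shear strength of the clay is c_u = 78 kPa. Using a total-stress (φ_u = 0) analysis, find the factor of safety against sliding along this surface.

FS = 3.98

Taking moments about the centre O, the resisting moment is provided by the undrained shear strength acting along the arc:
M_R = c_u·L_a·R = 78·17.00·16.4 = 21746.4 kN·m/m
M_D = W·d = 816·6.69 = 5459.0 kN·m/m
FS = M_R / M_D = 21746.4 / 5459.0 = 3.984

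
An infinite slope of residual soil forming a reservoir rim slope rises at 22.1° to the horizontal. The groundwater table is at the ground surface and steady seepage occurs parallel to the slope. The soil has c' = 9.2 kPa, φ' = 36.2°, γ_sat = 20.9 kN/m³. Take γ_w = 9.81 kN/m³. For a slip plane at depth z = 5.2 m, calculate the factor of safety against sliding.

FS = 1.20

With seepage parallel to the slope and the water table at the surface, the effective normal stress on the slip plane uses the buoyant unit weight γ' = γ_sat − γ_w while the driving shear stress uses γ_sat:
FS = [c' + γ' z cos²β tanφ'] / [γ_sat z sinβ cosβ]
γ' = 20.9 − 9.81 = 11.09 kN/m³
Numerator = 9.2 + 11.09·5.2·cos²22.1°·tan36.2° = 9.2 + 11.09·5.2·0.8585·0.7319 = 45.432 kPa
Denominator = 20.9·5.2·sin22.1°·cos22.1° = 20.9·5.2·0.3762·0.9265 = 37.884 kPa
FS = 45.432 / 37.884 = 1.199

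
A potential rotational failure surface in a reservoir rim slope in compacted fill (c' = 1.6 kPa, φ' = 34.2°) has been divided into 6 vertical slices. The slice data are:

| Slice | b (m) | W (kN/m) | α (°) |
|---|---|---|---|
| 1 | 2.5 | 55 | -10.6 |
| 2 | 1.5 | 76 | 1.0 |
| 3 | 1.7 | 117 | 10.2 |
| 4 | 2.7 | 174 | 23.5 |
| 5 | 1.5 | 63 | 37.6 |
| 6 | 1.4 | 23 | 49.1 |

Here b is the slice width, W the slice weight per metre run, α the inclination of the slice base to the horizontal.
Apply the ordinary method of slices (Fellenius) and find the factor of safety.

Ordinary method of slices: FS = Σ[c'·Δl_i + (W_i cosα_i)·tanφ'] / Σ W_i sinα_i, with Δl_i = b_i / cosα_i.
Slice 1: Δl = 2.5/cos(-10.6°) = 2.543 m; N'_1 = 55·cos(-10.6°) = 54.1; c'Δl = 4.07; W sinα = -10.1
Slice 2: Δl = 1.5/cos1.0° = 1.500 m; N'_2 = 76·cos1.0° = 76.0; c'Δl = 2.40; W sinα = 1.3
Slice 3: Δl = 1.7/cos10.2° = 1.727 m; N'_3 = 117·cos10.2° = 115.2; c'Δl = 2.76; W sinα = 20.7
Slice 4: Δl = 2.7/cos23.5° = 2.944 m; N'_4 = 174·cos23.5° = 159.6; c'Δl = 4.71; W sinα = 69.4
Slice 5: Δl = 1.5/cos37.6° = 1.893 m; N'_5 = 63·cos37.6° = 49.9; c'Δl = 3.03; W sinα = 38.4
Slice 6: Δl = 1.4/cos49.1° = 2.138 m; N'_6 = 23·cos49.1° = 15.1; c'Δl = 3.42; W sinα = 17.4
Σc'Δl = 20.4 kN/m; ΣN' = 469.7 kN/m; ΣW sinα = 137.1 kN/m
Resisting = 20.4 + 469.7·tan34.2° = 20.4 + 319.2 = 339.6 kN/m
FS = 339.6 / 137.1 = 2.477

FS = 2.48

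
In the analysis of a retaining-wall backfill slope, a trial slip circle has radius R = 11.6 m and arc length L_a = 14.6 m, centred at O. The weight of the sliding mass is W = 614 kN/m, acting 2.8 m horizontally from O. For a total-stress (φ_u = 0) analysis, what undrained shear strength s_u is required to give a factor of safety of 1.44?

s_u = 14.6 kPa

FS = s_u·L_a·R / (W·d), so s_u = FS·W·d / (L_a·R).
s_u = 1.44·614·2.8 / (14.60·11.6) = 2475.6 / 169.36 = 14.62 kPa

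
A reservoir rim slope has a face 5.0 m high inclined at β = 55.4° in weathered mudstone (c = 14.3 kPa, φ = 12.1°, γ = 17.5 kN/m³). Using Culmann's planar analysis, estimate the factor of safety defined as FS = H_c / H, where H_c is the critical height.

H_c = (4c/γ) · sinβ cosφ / [1 − cos(β − φ)]
    = (4·14.3/17.5) · sin55.4°·cos12.1° / [1 − cos43.3°]
    = 3.269 · 0.8048 / 0.2722 = 9.66 m
FS = H_c / H = 9.66 / 5.0 = 1.933

FS = 1.93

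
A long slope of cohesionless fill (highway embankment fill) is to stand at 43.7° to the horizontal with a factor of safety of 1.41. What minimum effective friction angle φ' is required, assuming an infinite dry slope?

φ' = 53.4°

FS = tanφ'/tanβ ⇒ tanφ' = FS · tanβ = 1.41 · tan43.7° = 1.3474
φ' = arctan(1.3474) = 53.42°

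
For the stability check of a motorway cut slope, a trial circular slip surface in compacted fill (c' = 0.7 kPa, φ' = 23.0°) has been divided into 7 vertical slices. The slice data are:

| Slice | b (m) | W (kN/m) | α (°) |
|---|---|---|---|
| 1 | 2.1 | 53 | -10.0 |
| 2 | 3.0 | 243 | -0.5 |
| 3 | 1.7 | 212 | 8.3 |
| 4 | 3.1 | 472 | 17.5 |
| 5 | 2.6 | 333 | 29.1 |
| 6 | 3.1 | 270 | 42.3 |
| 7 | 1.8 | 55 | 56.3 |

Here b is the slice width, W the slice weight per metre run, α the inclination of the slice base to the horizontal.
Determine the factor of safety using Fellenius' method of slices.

Ordinary method of slices: FS = Σ[c'·Δl_i + (W_i cosα_i)·tanφ'] / Σ W_i sinα_i, with Δl_i = b_i / cosα_i.
Slice 1: Δl = 2.1/cos(-10.0°) = 2.132 m; N'_1 = 53·cos(-10.0°) = 52.2; c'Δl = 1.49; W sinα = -9.2
Slice 2: Δl = 3.0/cos(-0.5°) = 3.000 m; N'_2 = 243·cos(-0.5°) = 243.0; c'Δl = 2.10; W sinα = -2.1
Slice 3: Δl = 1.7/cos8.3° = 1.718 m; N'_3 = 212·cos8.3° = 209.8; c'Δl = 1.20; W sinα = 30.6
Slice 4: Δl = 3.1/cos17.5° = 3.250 m; N'_4 = 472·cos17.5° = 450.2; c'Δl = 2.28; W sinα = 141.9
Slice 5: Δl = 2.6/cos29.1° = 2.976 m; N'_5 = 333·cos29.1° = 291.0; c'Δl = 2.08; W sinα = 161.9
Slice 6: Δl = 3.1/cos42.3° = 4.191 m; N'_6 = 270·cos42.3° = 199.7; c'Δl = 2.93; W sinα = 181.7
Slice 7: Δl = 1.8/cos56.3° = 3.244 m; N'_7 = 55·cos56.3° = 30.5; c'Δl = 2.27; W sinα = 45.8
Σc'Δl = 14.4 kN/m; ΣN' = 1476.3 kN/m; ΣW sinα = 550.6 kN/m
Resisting = 14.4 + 1476.3·tan23.0° = 14.4 + 626.7 = 641.0 kN/m
FS = 641.0 / 550.6 = 1.164

FS = 1.16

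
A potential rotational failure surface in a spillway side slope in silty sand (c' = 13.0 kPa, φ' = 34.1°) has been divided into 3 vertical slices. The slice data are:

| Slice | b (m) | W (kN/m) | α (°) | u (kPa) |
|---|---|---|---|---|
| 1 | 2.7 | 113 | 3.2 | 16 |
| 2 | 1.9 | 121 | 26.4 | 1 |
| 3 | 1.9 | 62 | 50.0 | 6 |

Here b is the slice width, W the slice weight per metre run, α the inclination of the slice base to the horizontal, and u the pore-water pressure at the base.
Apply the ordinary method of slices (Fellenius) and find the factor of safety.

FS = 2.19

Ordinary method of slices: FS = Σ[c'·Δl_i + (W_i cosα_i − u_i·Δl_i)·tanφ'] / Σ W_i sinα_i, with Δl_i = b_i / cosα_i.
Slice 1: Δl = 2.7/cos3.2° = 2.704 m; N'_1 = 113·cos3.2° − 16·2.704 = 69.6; c'Δl = 35.15; W sinα = 6.3
Slice 2: Δl = 1.9/cos26.4° = 2.121 m; N'_2 = 121·cos26.4° − 1·2.121 = 106.3; c'Δl = 27.58; W sinα = 53.8
Slice 3: Δl = 1.9/cos50.0° = 2.956 m; N'_3 = 62·cos50.0° − 6·2.956 = 22.1; c'Δl = 38.43; W sinα = 47.5
Σc'Δl = 101.2 kN/m; ΣN' = 197.9 kN/m; ΣW sinα = 107.6 kN/m
Resisting = 101.2 + 197.9·tan34.1° = 101.2 + 134.0 = 235.2 kN/m
FS = 235.2 / 107.6 = 2.186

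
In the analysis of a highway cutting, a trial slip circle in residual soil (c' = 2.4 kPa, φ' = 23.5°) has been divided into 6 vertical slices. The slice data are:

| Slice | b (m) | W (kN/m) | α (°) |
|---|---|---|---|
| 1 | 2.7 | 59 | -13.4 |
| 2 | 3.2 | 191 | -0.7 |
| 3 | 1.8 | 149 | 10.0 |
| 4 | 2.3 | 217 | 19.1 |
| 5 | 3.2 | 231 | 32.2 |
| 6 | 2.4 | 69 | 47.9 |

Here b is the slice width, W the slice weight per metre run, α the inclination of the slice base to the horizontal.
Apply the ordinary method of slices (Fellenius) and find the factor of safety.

FS = 1.60

Ordinary method of slices: FS = Σ[c'·Δl_i + (W_i cosα_i)·tanφ'] / Σ W_i sinα_i, with Δl_i = b_i / cosα_i.
Slice 1: Δl = 2.7/cos(-13.4°) = 2.776 m; N'_1 = 59·cos(-13.4°) = 57.4; c'Δl = 6.66; W sinα = -13.7
Slice 2: Δl = 3.2/cos(-0.7°) = 3.200 m; N'_2 = 191·cos(-0.7°) = 191.0; c'Δl = 7.68; W sinα = -2.3
Slice 3: Δl = 1.8/cos10.0° = 1.828 m; N'_3 = 149·cos10.0° = 146.7; c'Δl = 4.39; W sinα = 25.9
Slice 4: Δl = 2.3/cos19.1° = 2.434 m; N'_4 = 217·cos19.1° = 205.1; c'Δl = 5.84; W sinα = 71.0
Slice 5: Δl = 3.2/cos32.2° = 3.782 m; N'_5 = 231·cos32.2° = 195.5; c'Δl = 9.08; W sinα = 123.1
Slice 6: Δl = 2.4/cos47.9° = 3.580 m; N'_6 = 69·cos47.9° = 46.3; c'Δl = 8.59; W sinα = 51.2
Σc'Δl = 42.2 kN/m; ΣN' = 841.9 kN/m; ΣW sinα = 255.2 kN/m
Resisting = 42.2 + 841.9·tan23.5° = 42.2 + 366.1 = 408.3 kN/m
FS = 408.3 / 255.2 = 1.600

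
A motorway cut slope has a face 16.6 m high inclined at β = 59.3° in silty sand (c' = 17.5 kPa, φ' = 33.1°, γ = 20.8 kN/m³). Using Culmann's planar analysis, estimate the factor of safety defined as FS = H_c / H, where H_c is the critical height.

H_c = (4c'/γ) · sinβ cosφ' / [1 − cos(β − φ')]
    = (4·17.5/20.8) · sin59.3°·cos33.1° / [1 − cos26.2°]
    = 3.365 · 0.7203 / 0.1027 = 23.59 m
FS = H_c / H = 23.59 / 16.6 = 1.421

FS = 1.42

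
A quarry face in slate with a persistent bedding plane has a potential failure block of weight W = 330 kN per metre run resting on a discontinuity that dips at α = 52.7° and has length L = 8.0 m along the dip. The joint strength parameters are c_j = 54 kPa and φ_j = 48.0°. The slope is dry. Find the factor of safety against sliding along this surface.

Resolving the block weight along and normal to the plane and applying the Mohr–Coulomb strength on the joint:
N' = W cosα = 330·cos52.7° = 200.0 kN/m
Driving force T = W sinα = 330·sin52.7° = 262.5 kN/m
Resisting force R = c_j·L + N'·tanφ_j = 54·8.0 + 200.0·tan48.0° = 432.0 + 222.1 = 654.1 kN/m
FS = R / T = 654.1 / 262.5 = 2.492

FS = 2.49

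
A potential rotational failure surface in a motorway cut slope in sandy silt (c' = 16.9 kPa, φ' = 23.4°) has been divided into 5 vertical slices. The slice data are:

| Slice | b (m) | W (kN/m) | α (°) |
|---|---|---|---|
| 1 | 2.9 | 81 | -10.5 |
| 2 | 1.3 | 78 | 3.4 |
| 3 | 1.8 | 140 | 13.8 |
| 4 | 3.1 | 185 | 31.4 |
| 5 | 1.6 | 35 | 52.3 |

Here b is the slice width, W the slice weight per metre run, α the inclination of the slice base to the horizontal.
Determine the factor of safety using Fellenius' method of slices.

FS = 2.81

Ordinary method of slices: FS = Σ[c'·Δl_i + (W_i cosα_i)·tanφ'] / Σ W_i sinα_i, with Δl_i = b_i / cosα_i.
Slice 1: Δl = 2.9/cos(-10.5°) = 2.949 m; N'_1 = 81·cos(-10.5°) = 79.6; c'Δl = 49.84; W sinα = -14.8
Slice 2: Δl = 1.3/cos3.4° = 1.302 m; N'_2 = 78·cos3.4° = 77.9; c'Δl = 22.01; W sinα = 4.6
Slice 3: Δl = 1.8/cos13.8° = 1.854 m; N'_3 = 140·cos13.8° = 136.0; c'Δl = 31.32; W sinα = 33.4
Slice 4: Δl = 3.1/cos31.4° = 3.632 m; N'_4 = 185·cos31.4° = 157.9; c'Δl = 61.38; W sinα = 96.4
Slice 5: Δl = 1.6/cos52.3° = 2.616 m; N'_5 = 35·cos52.3° = 21.4; c'Δl = 44.22; W sinα = 27.7
Σc'Δl = 208.8 kN/m; ΣN' = 472.8 kN/m; ΣW sinα = 147.3 kN/m
Resisting = 208.8 + 472.8·tan23.4° = 208.8 + 204.6 = 413.4 kN/m
FS = 413.4 / 147.3 = 2.806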